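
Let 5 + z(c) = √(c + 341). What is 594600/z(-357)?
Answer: -2973000/41 - 2378400*I/41 ≈ -72512.0 - 58010.0*I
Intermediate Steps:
z(c) = -5 + √(341 + c) (z(c) = -5 + √(c + 341) = -5 + √(341 + c))
594600/z(-357) = 594600/(-5 + √(341 - 357)) = 594600/(-5 + √(-16)) = 594600/(-5 + 4*I) = 594600*((-5 - 4*I)/41) = 594600*(-5 - 4*I)/41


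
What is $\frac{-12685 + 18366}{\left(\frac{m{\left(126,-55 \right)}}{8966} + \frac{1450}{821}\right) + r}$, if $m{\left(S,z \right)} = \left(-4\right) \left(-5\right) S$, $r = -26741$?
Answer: $- \frac{20909164783}{98413865553} \approx -0.21246$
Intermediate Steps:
$m{\left(S,z \right)} = 20 S$
$\frac{-12685 + 18366}{\left(\frac{m{\left(126,-55 \right)}}{8966} + \frac{1450}{821}\right) + r} = \frac{-12685 + 18366}{\left(\frac{20 \cdot 126}{8966} + \frac{1450}{821}\right) - 26741} = \frac{5681}{\left(2520 \cdot \frac{1}{8966} + 1450 \cdot \frac{1}{821}\right) - 26741} = \frac{5681}{\left(\frac{1260}{4483} + \frac{1450}{821}\right) - 26741} = \frac{5681}{\frac{7534810}{3680543} - 26741} = \frac{5681}{- \frac{98413865553}{3680543}} = 5681 \left(- \frac{3680543}{98413865553}\right) = - \frac{20909164783}{98413865553}$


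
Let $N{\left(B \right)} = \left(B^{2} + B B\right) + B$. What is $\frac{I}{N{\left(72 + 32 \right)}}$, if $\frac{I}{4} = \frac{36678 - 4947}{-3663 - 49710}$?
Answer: $- \frac{10577}{96676294} \approx -0.00010941$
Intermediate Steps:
$N{\left(B \right)} = B + 2 B^{2}$ ($N{\left(B \right)} = \left(B^{2} + B^{2}\right) + B = 2 B^{2} + B = B + 2 B^{2}$)
$I = - \frac{42308}{17791}$ ($I = 4 \frac{36678 - 4947}{-3663 - 49710} = 4 \frac{31731}{-53373} = 4 \cdot 31731 \left(- \frac{1}{53373}\right) = 4 \left(- \frac{10577}{17791}\right) = - \frac{42308}{17791} \approx -2.3781$)
$\frac{I}{N{\left(72 + 32 \right)}} = - \frac{42308}{17791 \left(72 + 32\right) \left(1 + 2 \left(72 + 32\right)\right)} = - \frac{42308}{17791 \cdot 104 \left(1 + 2 \cdot 104\right)} = - \frac{42308}{17791 \cdot 104 \left(1 + 208\right)} = - \frac{42308}{17791 \cdot 104 \cdot 209} = - \frac{42308}{17791 \cdot 21736} = \left(- \frac{42308}{17791}\right) \frac{1}{21736} = - \frac{10577}{96676294}$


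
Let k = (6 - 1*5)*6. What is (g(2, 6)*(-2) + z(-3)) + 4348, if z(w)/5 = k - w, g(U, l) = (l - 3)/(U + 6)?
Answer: 17569/4 ≈ 4392.3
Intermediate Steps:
g(U, l) = (-3 + l)/(6 + U)
k = 6 (k = (6 - 5)*6 = 1*6 = 6)
z(w) = 30 - 5*w (z(w) = 5*(6 - w) = 30 - 5*w)
(g(2, 6)*(-2) + z(-3)) + 4348 = (((-3 + 6)/(6 + 2))*(-2) + (30 - 5*(-3))) + 4348 = ((3/8)*(-2) + (30 + 15)) + 4348 = (((⅛)*3)*(-2) + 45) + 4348 = ((3/8)*(-2) + 45) + 4348 = (-¾ + 45) + 4348 = 177/4 + 4348 = 17569/4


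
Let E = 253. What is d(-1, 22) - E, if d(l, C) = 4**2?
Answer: -237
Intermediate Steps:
d(l, C) = 16
d(-1, 22) - E = 16 - 1*253 = 16 - 253 = -237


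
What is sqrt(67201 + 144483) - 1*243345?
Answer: -243345 + 2*sqrt(52921) ≈ -2.4289e+5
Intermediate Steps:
sqrt(67201 + 144483) - 1*243345 = sqrt(211684) - 243345 = 2*sqrt(52921) - 243345 = -243345 + 2*sqrt(52921)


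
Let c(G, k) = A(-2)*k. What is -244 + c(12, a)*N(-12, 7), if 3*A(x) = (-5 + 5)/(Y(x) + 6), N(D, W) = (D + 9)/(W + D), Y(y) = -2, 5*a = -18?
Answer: -244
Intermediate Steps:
a = -18/5 (a = (⅕)*(-18) = -18/5 ≈ -3.6000)
N(D, W) = (9 + D)/(D + W)
A(x) = 0 (A(x) = ((-5 + 5)/(-2 + 6))/3 = (0/4)/3 = (0*(¼))/3 = (⅓)*0 = 0)
c(G, k) = 0 (c(G, k) = 0*k = 0)
-244 + c(12, a)*N(-12, 7) = -244 + 0*((9 - 12)/(-12 + 7)) = -244 + 0*(-3/(-5)) = -244 + 0*(-⅕*(-3)) = -244 + 0*(⅗) = -244 + 0 = -244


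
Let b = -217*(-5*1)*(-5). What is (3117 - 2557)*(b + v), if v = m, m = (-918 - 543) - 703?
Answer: -4249840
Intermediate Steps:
m = -2164 (m = -1461 - 703 = -2164)
v = -2164
b = -5425 (b = -(-1085)*(-5) = -217*25 = -5425)
(3117 - 2557)*(b + v) = (3117 - 2557)*(-5425 - 2164) = 560*(-7589) = -4249840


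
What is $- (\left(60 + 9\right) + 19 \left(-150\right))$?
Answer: $2781$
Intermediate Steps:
$- (\left(60 + 9\right) + 19 \left(-150\right)) = - (69 - 2850) = \left(-1\right) \left(-2781\right) = 2781$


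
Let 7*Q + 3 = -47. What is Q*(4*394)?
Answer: -78800/7 ≈ -11257.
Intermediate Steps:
Q = -50/7 (Q = -3/7 + (1/7)*(-47) = -3/7 - 47/7 = -50/7 ≈ -7.1429)
Q*(4*394) = -200*394/7 = -50/7*1576 = -78800/7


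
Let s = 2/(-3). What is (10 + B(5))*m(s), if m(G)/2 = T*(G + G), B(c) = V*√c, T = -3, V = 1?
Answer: 80 + 8*√5 ≈ 97.889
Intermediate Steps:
B(c) = √c (B(c) = 1*√c = √c)
s = -⅔ (s = 2*(-⅓) = -⅔ ≈ -0.66667)
m(G) = -12*G (m(G) = 2*(-3*(G + G)) = 2*(-6*G) = -12*G)
(10 + B(5))*m(s) = (10 + √5)*(-12*(-⅔)) = (10 + √5)*8 = 80 + 8*√5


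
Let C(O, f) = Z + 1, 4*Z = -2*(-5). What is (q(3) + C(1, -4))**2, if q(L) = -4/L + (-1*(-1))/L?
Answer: 25/4 ≈ 6.2500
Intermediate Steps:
Z = 5/2 (Z = (-2*(-5))/4 = (1/4)*10 = 5/2 ≈ 2.5000)
q(L) = -3/L (q(L) = -4/L + 1/L = -3/L)
C(O, f) = 7/2 (C(O, f) = 5/2 + 1 = 7/2)
(q(3) + C(1, -4))**2 = (-3/3 + 7/2)**2 = (-3*1/3 + 7/2)**2 = (-1 + 7/2)**2 = (5/2)**2 = 25/4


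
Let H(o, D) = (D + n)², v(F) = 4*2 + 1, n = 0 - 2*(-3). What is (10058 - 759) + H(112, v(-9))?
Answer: 9524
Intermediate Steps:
n = 6 (n = 0 + 6 = 6)
v(F) = 9 (v(F) = 8 + 1 = 9)
H(o, D) = (6 + D)² (H(o, D) = (D + 6)² = (6 + D)²)
(10058 - 759) + H(112, v(-9)) = (10058 - 759) + (6 + 9)² = 9299 + 15² = 9299 + 225 = 9524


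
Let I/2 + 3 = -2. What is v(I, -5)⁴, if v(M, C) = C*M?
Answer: 6250000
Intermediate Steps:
I = -10 (I = -6 + 2*(-2) = -6 - 4 = -10)
v(I, -5)⁴ = (-5*(-10))⁴ = 50⁴ = 6250000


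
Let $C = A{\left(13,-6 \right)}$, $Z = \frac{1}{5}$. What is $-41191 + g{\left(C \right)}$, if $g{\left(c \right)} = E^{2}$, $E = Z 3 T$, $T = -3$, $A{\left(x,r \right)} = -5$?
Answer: $- \frac{1029694}{25} \approx -41188.0$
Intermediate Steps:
$Z = \frac{1}{5} \approx 0.2$
$C = -5$
$E = - \frac{9}{5}$ ($E = \frac{1}{5} \cdot 3 \left(-3\right) = \frac{3}{5} \left(-3\right) = - \frac{9}{5} \approx -1.8$)
$g{\left(c \right)} = \frac{81}{25}$ ($g{\left(c \right)} = \left(- \frac{9}{5}\right)^{2} = \frac{81}{25}$)
$-41191 + g{\left(C \right)} = -41191 + \frac{81}{25} = - \frac{1029694}{25}$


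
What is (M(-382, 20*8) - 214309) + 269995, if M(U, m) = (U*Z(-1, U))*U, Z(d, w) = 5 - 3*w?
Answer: 168014210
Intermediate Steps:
M(U, m) = U**2*(5 - 3*U) (M(U, m) = (U*(5 - 3*U))*U = U**2*(5 - 3*U))
(M(-382, 20*8) - 214309) + 269995 = ((-382)**2*(5 - 3*(-382)) - 214309) + 269995 = (145924*(5 + 1146) - 214309) + 269995 = (145924*1151 - 214309) + 269995 = (167958524 - 214309) + 269995 = 167744215 + 269995 = 168014210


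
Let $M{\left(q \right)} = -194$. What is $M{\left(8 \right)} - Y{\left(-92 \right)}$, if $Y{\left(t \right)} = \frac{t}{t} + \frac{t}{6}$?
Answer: $- \frac{539}{3} \approx -179.67$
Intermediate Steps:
$Y{\left(t \right)} = 1 + \frac{t}{6}$ ($Y{\left(t \right)} = 1 + t \frac{1}{6} = 1 + \frac{t}{6}$)
$M{\left(8 \right)} - Y{\left(-92 \right)} = -194 - \left(1 + \frac{1}{6} \left(-92\right)\right) = -194 - \left(1 - \frac{46}{3}\right) = -194 - - \frac{43}{3} = -194 + \frac{43}{3} = - \frac{539}{3}$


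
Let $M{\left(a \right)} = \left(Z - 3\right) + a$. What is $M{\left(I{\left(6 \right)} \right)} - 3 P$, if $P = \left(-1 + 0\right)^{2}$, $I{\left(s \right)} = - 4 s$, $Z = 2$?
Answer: $-28$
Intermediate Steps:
$M{\left(a \right)} = -1 + a$ ($M{\left(a \right)} = \left(2 - 3\right) + a = -1 + a$)
$P = 1$ ($P = \left(-1\right)^{2} = 1$)
$M{\left(I{\left(6 \right)} \right)} - 3 P = \left(-1 - 24\right) - 3 = -25 - 3 = -28$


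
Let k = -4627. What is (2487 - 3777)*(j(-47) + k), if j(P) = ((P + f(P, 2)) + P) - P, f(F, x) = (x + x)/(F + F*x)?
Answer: 283386340/47 ≈ 6.0295e+6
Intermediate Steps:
f(F, x) = 2*x/(F + F*x) (f(F, x) = (2*x)/(F + F*x) = 2*x/(F + F*x))
j(P) = P + 4/(3*P) (j(P) = ((P + 2*2/(P*(1 + 2))) + P) - P = ((P + 2*2/(P*3)) + P) - P = ((P + 2*2*(1/3)/P) + P) - P = ((P + 4/(3*P)) + P) - P = (2*P + 4/(3*P)) - P = P + 4/(3*P))
(2487 - 3777)*(j(-47) + k) = (2487 - 3777)*((-47 + (4/3)/(-47)) - 4627) = -1290*((-47 + (4/3)*(-1/47)) - 4627) = -1290*((-47 - 4/141) - 4627) = -1290*(-6631/141 - 4627) = -1290*(-659038/141) = 283386340/47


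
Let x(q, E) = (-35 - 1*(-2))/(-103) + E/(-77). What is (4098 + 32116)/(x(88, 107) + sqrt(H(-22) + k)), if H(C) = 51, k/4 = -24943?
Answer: -2435568224320/6272598698081 - 2277888158854*I*sqrt(99721)/6272598698081 ≈ -0.38829 - 114.68*I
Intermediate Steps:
k = -99772 (k = 4*(-24943) = -99772)
x(q, E) = 33/103 - E/77 (x(q, E) = (-35 + 2)*(-1/103) + E*(-1/77) = -33*(-1/103) - E/77 = 33/103 - E/77)
(4098 + 32116)/(x(88, 107) + sqrt(H(-22) + k)) = (4098 + 32116)/((33/103 - 1/77*107) + sqrt(51 - 99772)) = 36214/((33/103 - 107/77) + sqrt(-99721)) = 36214/(-8480/7931 + I*sqrt(99721))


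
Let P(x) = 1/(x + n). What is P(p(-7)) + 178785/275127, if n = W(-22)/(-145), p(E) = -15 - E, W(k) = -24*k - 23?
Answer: 17185574/30539097 ≈ 0.56274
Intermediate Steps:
W(k) = -23 - 24*k
n = -101/29 (n = (-23 - 24*(-22))/(-145) = (-23 + 528)*(-1/145) = 505*(-1/145) = -101/29 ≈ -3.4828)
P(x) = 1/(-101/29 + x) (P(x) = 1/(x - 101/29) = 1/(-101/29 + x))
P(p(-7)) + 178785/275127 = 29/(-101 + 29*(-15 - 1*(-7))) + 178785/275127 = 29/(-101 + 29*(-15 + 7)) + 178785*(1/275127) = 29/(-101 + 29*(-8)) + 59595/91709 = 29/(-101 - 232) + 59595/91709 = 29/(-333) + 59595/91709 = 29*(-1/333) + 59595/91709 = -29/333 + 59595/91709 = 17185574/30539097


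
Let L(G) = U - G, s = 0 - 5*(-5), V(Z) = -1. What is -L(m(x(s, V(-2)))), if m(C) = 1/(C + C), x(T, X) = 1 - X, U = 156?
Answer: -623/4 ≈ -155.75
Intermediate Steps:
s = 25 (s = 0 + 25 = 25)
m(C) = 1/(2*C)
L(G) = 156 - G
-L(m(x(s, V(-2)))) = -(156 - 1/(2*(1 - 1*(-1)))) = -(156 - 1/(2*(1 + 1))) = -(156 - 1/(2*2)) = -(156 - 1*¼) = -(156 - ¼) = -1*623/4 = -623/4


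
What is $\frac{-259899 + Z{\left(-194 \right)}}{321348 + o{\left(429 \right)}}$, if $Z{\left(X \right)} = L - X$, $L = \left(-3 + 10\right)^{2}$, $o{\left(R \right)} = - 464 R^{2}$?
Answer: $\frac{21638}{7089473} \approx 0.0030521$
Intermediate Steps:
$L = 49$ ($L = 7^{2} = 49$)
$Z{\left(X \right)} = 49 - X$
$\frac{-259899 + Z{\left(-194 \right)}}{321348 + o{\left(429 \right)}} = \frac{-259899 + \left(49 - -194\right)}{321348 - 464 \cdot 429^{2}} = \frac{-259899 + \left(49 + 194\right)}{321348 - 85395024} = \frac{-259899 + 243}{321348 - 85395024} = - \frac{259656}{-85073676} = \left(-259656\right) \left(- \frac{1}{85073676}\right) = \frac{21638}{7089473}$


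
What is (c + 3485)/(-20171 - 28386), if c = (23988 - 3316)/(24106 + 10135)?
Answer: -119350557/1662640237 ≈ -0.071784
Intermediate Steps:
c = 20672/34241 ≈ 0.60372
(c + 3485)/(-20171 - 28386) = (20672/34241 + 3485)/(-20171 - 28386) = (119350557/34241)/(-48557) = (119350557/34241)*(-1/48557) = -119350557/1662640237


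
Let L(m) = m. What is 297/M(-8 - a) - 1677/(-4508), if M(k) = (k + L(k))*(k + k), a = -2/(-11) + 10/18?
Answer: 1133838561/843249575 ≈ 1.3446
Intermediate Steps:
a = 73/99 (a = -2*(-1/11) + 10*(1/18) = 2/11 + 5/9 = 73/99 ≈ 0.73737)
M(k) = 4*k² (M(k) = (k + k)*(k + k) = (2*k)*(2*k) = 4*k²)
297/M(-8 - a) - 1677/(-4508) = 297/((4*(-8 - 1*73/99)²)) - 1677/(-4508) = 297/((4*(-8 - 73/99)²)) - 1677*(-1/4508) = 297/((4*(-865/99)²)) + 1677/4508 = 297/((4*(748225/9801))) + 1677/4508 = 297/(2992900/9801) + 1677/4508 = 297*(9801/2992900) + 1677/4508 = 2910897/2992900 + 1677/4508 = 1133838561/843249575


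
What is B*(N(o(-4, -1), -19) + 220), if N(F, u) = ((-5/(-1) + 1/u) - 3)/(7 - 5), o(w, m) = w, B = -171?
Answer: -75573/2 ≈ -37787.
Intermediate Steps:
N(F, u) = 1 + 1/(2*u) (N(F, u) = ((-5*(-1) + 1/u) - 3)/2 = ((5 + 1/u) - 3)*(½) = (2 + 1/u)*(½) = 1 + 1/(2*u))
B*(N(o(-4, -1), -19) + 220) = -171*((½ - 19)/(-19) + 220) = -171*(-1/19*(-37/2) + 220) = -171*(37/38 + 220) = -171*8397/38 = -75573/2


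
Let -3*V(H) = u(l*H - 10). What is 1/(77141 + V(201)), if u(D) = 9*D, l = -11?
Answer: 1/83804 ≈ 1.1933e-5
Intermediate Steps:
V(H) = 30 + 33*H (V(H) = -3*(-11*H - 10) = -3*(-10 - 11*H) = -(-90 - 99*H)/3 = 30 + 33*H)
1/(77141 + V(201)) = 1/(77141 + (30 + 33*201)) = 1/(77141 + (30 + 6633)) = 1/(77141 + 6663) = 1/83804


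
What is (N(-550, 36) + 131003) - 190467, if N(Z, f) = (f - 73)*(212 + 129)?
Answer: -72081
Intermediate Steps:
N(Z, f) = -24893 + 341*f (N(Z, f) = (-73 + f)*341 = -24893 + 341*f)
(N(-550, 36) + 131003) - 190467 = ((-24893 + 341*36) + 131003) - 190467 = ((-24893 + 12276) + 131003) - 190467 = (-12617 + 131003) - 190467 = 118386 - 190467 = -72081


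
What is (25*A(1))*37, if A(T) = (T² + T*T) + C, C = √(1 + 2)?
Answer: 1850 + 925*√3 ≈ 3452.1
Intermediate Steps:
C = √3 ≈ 1.7320
A(T) = √3 + 2*T² (A(T) = (T² + T*T) + √3 = (T² + T²) + √3 = 2*T² + √3 = √3 + 2*T²)
(25*A(1))*37 = (25*(√3 + 2*1²))*37 = (25*(√3 + 2*1))*37 = (25*(√3 + 2))*37 = (25*(2 + √3))*37 = (50 + 25*√3)*37 = 1850 + 925*√3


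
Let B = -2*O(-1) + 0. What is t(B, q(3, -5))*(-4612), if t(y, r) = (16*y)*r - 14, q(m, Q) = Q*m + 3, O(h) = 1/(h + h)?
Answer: 950072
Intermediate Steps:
O(h) = 1/(2*h)
q(m, Q) = 3 + Q*m
B = 1 (B = -1/(-1) + 0 = -(-1) + 0 = -2*(-1/2) + 0 = 1 + 0 = 1)
t(y, r) = -14 + 16*r*y (t(y, r) = 16*r*y - 14 = -14 + 16*r*y)
t(B, q(3, -5))*(-4612) = (-14 + 16*(3 - 5*3)*1)*(-4612) = (-14 + 16*(3 - 15)*1)*(-4612) = (-14 + 16*(-12)*1)*(-4612) = (-14 - 192)*(-4612) = -206*(-4612) = 950072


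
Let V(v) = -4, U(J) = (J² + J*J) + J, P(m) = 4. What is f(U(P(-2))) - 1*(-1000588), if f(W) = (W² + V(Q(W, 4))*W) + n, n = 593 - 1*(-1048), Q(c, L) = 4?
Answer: 1003381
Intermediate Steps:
U(J) = J + 2*J² (U(J) = (J² + J²) + J = 2*J² + J = J + 2*J²)
n = 1641 (n = 593 + 1048 = 1641)
f(W) = 1641 + W² - 4*W (f(W) = (W² - 4*W) + 1641 = 1641 + W² - 4*W)
f(U(P(-2))) - 1*(-1000588) = (1641 + (4*(1 + 2*4))² - 16*(1 + 2*4)) - 1*(-1000588) = (1641 + (4*(1 + 8))² - 16*(1 + 8)) + 1000588 = (1641 + (4*9)² - 16*9) + 1000588 = (1641 + 36² - 4*36) + 1000588 = (1641 + 1296 - 144) + 1000588 = 2793 + 1000588 = 1003381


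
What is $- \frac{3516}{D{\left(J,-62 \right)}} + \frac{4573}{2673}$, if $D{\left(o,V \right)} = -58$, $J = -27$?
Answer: $\frac{4831751}{77517} \approx 62.331$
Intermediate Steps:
$- \frac{3516}{D{\left(J,-62 \right)}} + \frac{4573}{2673} = - \frac{3516}{-58} + \frac{4573}{2673} = \left(-3516\right) \left(- \frac{1}{58}\right) + 4573 \cdot \frac{1}{2673} = \frac{1758}{29} + \frac{4573}{2673} = \frac{4831751}{77517}$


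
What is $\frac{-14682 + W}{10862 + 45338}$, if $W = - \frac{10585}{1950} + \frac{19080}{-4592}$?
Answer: $- \frac{822214457}{3145233000} \approx -0.26142$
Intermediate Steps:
$W = - \frac{536327}{55965}$ ($W = \left(-10585\right) \frac{1}{1950} + 19080 \left(- \frac{1}{4592}\right) = - \frac{2117}{390} - \frac{2385}{574} = - \frac{536327}{55965} \approx -9.5833$)
$\frac{-14682 + W}{10862 + 45338} = \frac{-14682 - \frac{536327}{55965}}{10862 + 45338} = - \frac{822214457}{55965 \cdot 56200} = \left(- \frac{822214457}{55965}\right) \frac{1}{56200} = - \frac{822214457}{3145233000}$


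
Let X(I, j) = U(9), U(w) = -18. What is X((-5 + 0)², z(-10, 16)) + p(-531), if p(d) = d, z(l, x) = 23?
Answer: -549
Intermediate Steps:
X(I, j) = -18
X((-5 + 0)², z(-10, 16)) + p(-531) = -18 - 531 = -549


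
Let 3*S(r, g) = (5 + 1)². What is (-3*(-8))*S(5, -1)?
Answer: 288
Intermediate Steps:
S(r, g) = 12 (S(r, g) = (5 + 1)²/3 = (⅓)*6² = (⅓)*36 = 12)
(-3*(-8))*S(5, -1) = -3*(-8)*12 = 24*12 = 288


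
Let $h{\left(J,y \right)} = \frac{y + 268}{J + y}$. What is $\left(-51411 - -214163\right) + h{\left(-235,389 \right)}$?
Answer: $\frac{25064465}{154} \approx 1.6276 \cdot 10^{5}$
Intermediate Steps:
$h{\left(J,y \right)} = \frac{268 + y}{J + y}$
$\left(-51411 - -214163\right) + h{\left(-235,389 \right)} = \left(-51411 - -214163\right) + \frac{268 + 389}{-235 + 389} = \left(-51411 + 214163\right) + \frac{1}{154} \cdot 657 = 162752 + \frac{1}{154} \cdot 657 = 162752 + \frac{657}{154} = \frac{25064465}{154}$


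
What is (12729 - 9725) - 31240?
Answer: -28236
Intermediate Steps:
(12729 - 9725) - 31240 = 3004 - 31240 = -28236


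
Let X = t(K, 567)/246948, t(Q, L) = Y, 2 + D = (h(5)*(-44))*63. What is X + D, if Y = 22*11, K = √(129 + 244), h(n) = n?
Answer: -1711596467/123474 ≈ -13862.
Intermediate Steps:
K = √373 ≈ 19.313
Y = 242
D = -13862 (D = -2 + (5*(-44))*63 = -2 - 220*63 = -2 - 13860 = -13862)
t(Q, L) = 242
X = 121/123474 (X = 242/246948 = 242*(1/246948) = 121/123474 ≈ 0.00097996)
X + D = 121/123474 - 13862 = -1711596467/123474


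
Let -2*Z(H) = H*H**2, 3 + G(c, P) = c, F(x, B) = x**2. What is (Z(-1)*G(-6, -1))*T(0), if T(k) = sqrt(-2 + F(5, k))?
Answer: -9*sqrt(23)/2 ≈ -21.581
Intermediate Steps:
G(c, P) = -3 + c
Z(H) = -H**3/2 (Z(H) = -H*H**2/2 = -H**3/2)
T(k) = sqrt(23) (T(k) = sqrt(-2 + 5**2) = sqrt(-2 + 25) = sqrt(23))
(Z(-1)*G(-6, -1))*T(0) = ((-1/2*(-1)**3)*(-3 - 6))*sqrt(23) = (-1/2*(-1)*(-9))*sqrt(23) = ((1/2)*(-9))*sqrt(23) = -9*sqrt(23)/2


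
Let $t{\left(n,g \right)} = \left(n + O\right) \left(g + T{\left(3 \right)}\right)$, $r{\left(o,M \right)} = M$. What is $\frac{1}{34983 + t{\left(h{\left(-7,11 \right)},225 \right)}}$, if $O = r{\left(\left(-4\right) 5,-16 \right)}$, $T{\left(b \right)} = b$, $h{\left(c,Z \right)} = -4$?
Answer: $\frac{1}{30423} \approx 3.287 \cdot 10^{-5}$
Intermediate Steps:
$O = -16$
$t{\left(n,g \right)} = \left(-16 + n\right) \left(3 + g\right)$ ($t{\left(n,g \right)} = \left(n - 16\right) \left(g + 3\right) = \left(-16 + n\right) \left(3 + g\right)$)
$\frac{1}{34983 + t{\left(h{\left(-7,11 \right)},225 \right)}} = \frac{1}{34983 + \left(-48 - 3600 + 3 \left(-4\right) + 225 \left(-4\right)\right)} = \frac{1}{34983 - 4560} = \frac{1}{30423}$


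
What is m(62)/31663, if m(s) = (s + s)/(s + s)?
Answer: 1/31663 ≈ 3.1583e-5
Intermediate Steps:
m(s) = 1 (m(s) = (2*s)/((2*s)) = (2*s)*(1/(2*s)) = 1)
m(62)/31663 = 1/31663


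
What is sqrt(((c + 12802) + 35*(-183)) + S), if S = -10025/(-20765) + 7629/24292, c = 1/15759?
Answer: sqrt(449195778990375748490194193)/264973601514 ≈ 79.986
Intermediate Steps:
c = 1/15759 ≈ 6.3456e-5
S = 80388697/100884676 (S = -10025*(-1/20765) + 7629*(1/24292) = 2005/4153 + 7629/24292 = 80388697/100884676 ≈ 0.79684)
sqrt(((c + 12802) + 35*(-183)) + S) = sqrt(((1/15759 + 12802) + 35*(-183)) + 80388697/100884676) = sqrt((201746719/15759 - 6405) + 80388697/100884676) = sqrt(100810324/15759 + 80388697/100884676) = sqrt(10171483719671047/1589841609084) = sqrt(449195778990375748490194193)/264973601514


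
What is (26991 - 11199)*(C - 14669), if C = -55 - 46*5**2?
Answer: -250682208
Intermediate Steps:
C = -1205 (C = -55 - 46*25 = -55 - 1150 = -1205)
(26991 - 11199)*(C - 14669) = (26991 - 11199)*(-1205 - 14669) = 15792*(-15874) = -250682208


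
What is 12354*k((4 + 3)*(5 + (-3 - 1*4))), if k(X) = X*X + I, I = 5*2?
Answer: 2544924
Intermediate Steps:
I = 10
k(X) = 10 + X² (k(X) = X*X + 10 = X² + 10 = 10 + X²)
12354*k((4 + 3)*(5 + (-3 - 1*4))) = 12354*(10 + ((4 + 3)*(5 + (-3 - 1*4)))²) = 12354*(10 + (7*(5 + (-3 - 4)))²) = 12354*(10 + (7*(5 - 7))²) = 12354*(10 + (7*(-2))²) = 12354*(10 + (-14)²) = 12354*(10 + 196) = 12354*206 = 2544924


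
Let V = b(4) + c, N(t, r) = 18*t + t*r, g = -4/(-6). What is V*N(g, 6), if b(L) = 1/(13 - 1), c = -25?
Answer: -1196/3 ≈ -398.67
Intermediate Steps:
g = 2/3 (g = -4*(-1/6) = 2/3 ≈ 0.66667)
b(L) = 1/12
N(t, r) = 18*t + r*t
V = -299/12 (V = 1/12 - 25 = -299/12 ≈ -24.917)
V*N(g, 6) = -299*(18 + 6)/18 = -299*24/18 = -299/12*16 = -1196/3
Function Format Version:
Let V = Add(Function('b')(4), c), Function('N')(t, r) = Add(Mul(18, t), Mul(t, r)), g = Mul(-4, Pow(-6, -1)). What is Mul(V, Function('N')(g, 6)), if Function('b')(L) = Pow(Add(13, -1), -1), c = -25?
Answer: Rational(-1196, 3) ≈ -398.67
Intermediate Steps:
g = Rational(2, 3) (g = Mul(-4, Rational(-1, 6)) = Rational(2, 3) ≈ 0.66667)
Function('b')(L) = Rational(1, 12) (Function('b')(L) = Pow(12, -1) = Rational(1, 12))
Function('N')(t, r) = Add(Mul(18, t), Mul(r, t))
V = Rational(-299, 12) (V = Add(Rational(1, 12), -25) = Rational(-299, 12) ≈ -24.917)
Mul(V, Function('N')(g, 6)) = Mul(Rational(-299, 12), Mul(Rational(2, 3), Add(18, 6))) = Mul(Rational(-299, 12), Mul(Rational(2, 3), 24)) = Mul(Rational(-299, 12), 16) = Rational(-1196, 3)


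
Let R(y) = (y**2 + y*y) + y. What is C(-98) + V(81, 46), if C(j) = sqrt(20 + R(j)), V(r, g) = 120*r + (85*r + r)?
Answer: 16686 + sqrt(19130) ≈ 16824.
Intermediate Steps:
V(r, g) = 206*r (V(r, g) = 120*r + 86*r = 206*r)
R(y) = y + 2*y**2 (R(y) = (y**2 + y**2) + y = 2*y**2 + y = y + 2*y**2)
C(j) = sqrt(20 + j*(1 + 2*j))
C(-98) + V(81, 46) = sqrt(20 - 98*(1 + 2*(-98))) + 206*81 = sqrt(20 - 98*(1 - 196)) + 16686 = sqrt(20 - 98*(-195)) + 16686 = sqrt(20 + 19110) + 16686 = sqrt(19130) + 16686 = 16686 + sqrt(19130)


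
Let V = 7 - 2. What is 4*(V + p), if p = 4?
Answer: 36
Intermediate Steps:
V = 5
4*(V + p) = 4*(5 + 4) = 4*9 = 36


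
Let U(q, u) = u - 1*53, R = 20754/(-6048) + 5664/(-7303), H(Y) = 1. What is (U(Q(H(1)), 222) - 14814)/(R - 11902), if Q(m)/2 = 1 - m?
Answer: 35936018160/29215546279 ≈ 1.2300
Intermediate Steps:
R = -10323463/2453808 (R = 20754*(-1/6048) + 5664*(-1/7303) = -1153/336 - 5664/7303 = -10323463/2453808 ≈ -4.2071)
Q(m) = 2 - 2*m (Q(m) = 2*(1 - m) = 2 - 2*m)
U(q, u) = -53 + u (U(q, u) = u - 53 = -53 + u)
(U(Q(H(1)), 222) - 14814)/(R - 11902) = ((-53 + 222) - 14814)/(-10323463/2453808 - 11902) = (169 - 14814)/(-29215546279/2453808) = -14645*(-2453808/29215546279) = 35936018160/29215546279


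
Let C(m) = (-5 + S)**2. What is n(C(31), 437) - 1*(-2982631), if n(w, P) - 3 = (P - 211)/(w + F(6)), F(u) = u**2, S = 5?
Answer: 53687525/18 ≈ 2.9826e+6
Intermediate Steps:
C(m) = 0 (C(m) = (-5 + 5)**2 = 0**2 = 0)
n(w, P) = 3 + (-211 + P)/(36 + w) (n(w, P) = 3 + (P - 211)/(w + 6**2) = 3 + (-211 + P)/(w + 36) = 3 + (-211 + P)/(36 + w))
n(C(31), 437) - 1*(-2982631) = (-103 + 437 + 3*0)/(36 + 0) - 1*(-2982631) = (-103 + 437 + 0)/36 + 2982631 = (1/36)*334 + 2982631 = 167/18 + 2982631 = 53687525/18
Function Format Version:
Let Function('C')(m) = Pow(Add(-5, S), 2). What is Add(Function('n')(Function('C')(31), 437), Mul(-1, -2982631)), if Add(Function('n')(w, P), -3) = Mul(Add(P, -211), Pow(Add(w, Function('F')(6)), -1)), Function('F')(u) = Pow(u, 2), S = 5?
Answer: Rational(53687525, 18) ≈ 2.9826e+6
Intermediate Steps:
Function('C')(m) = 0 (Function('C')(m) = Pow(Add(-5, 5), 2) = Pow(0, 2) = 0)
Function('n')(w, P) = Add(3, Mul(Pow(Add(36, w), -1), Add(-211, P))) (Function('n')(w, P) = Add(3, Mul(Add(P, -211), Pow(Add(w, Pow(6, 2)), -1))) = Add(3, Mul(Add(-211, P), Pow(Add(w, 36), -1))) = Add(3, Mul(Add(-211, P), Pow(Add(36, w), -1))) = Add(3, Mul(Pow(Add(36, w), -1), Add(-211, P))))
Add(Function('n')(Function('C')(31), 437), Mul(-1, -2982631)) = Add(Mul(Pow(Add(36, 0), -1), Add(-103, 437, Mul(3, 0))), Mul(-1, -2982631)) = Add(Mul(Pow(36, -1), Add(-103, 437, 0)), 2982631) = Add(Mul(Rational(1, 36), 334), 2982631) = Add(Rational(167, 18), 2982631) = Rational(53687525, 18)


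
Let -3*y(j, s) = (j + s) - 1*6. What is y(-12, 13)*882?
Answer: 1470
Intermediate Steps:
y(j, s) = 2 - j/3 - s/3 (y(j, s) = -((j + s) - 1*6)/3 = -((j + s) - 6)/3 = -(-6 + j + s)/3 = 2 - j/3 - s/3)
y(-12, 13)*882 = (2 - 1/3*(-12) - 1/3*13)*882 = (2 + 4 - 13/3)*882 = (5/3)*882 = 1470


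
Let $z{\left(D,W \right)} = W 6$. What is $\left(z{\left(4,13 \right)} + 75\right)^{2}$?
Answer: $23409$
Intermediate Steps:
$z{\left(D,W \right)} = 6 W$
$\left(z{\left(4,13 \right)} + 75\right)^{2} = \left(6 \cdot 13 + 75\right)^{2} = \left(78 + 75\right)^{2} = 153^{2} = 23409$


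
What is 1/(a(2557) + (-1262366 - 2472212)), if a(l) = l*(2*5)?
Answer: -1/3709008 ≈ -2.6961e-7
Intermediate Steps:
a(l) = 10*l (a(l) = l*10 = 10*l)
1/(a(2557) + (-1262366 - 2472212)) = 1/(10*2557 + (-1262366 - 2472212)) = 1/(25570 - 3734578) = 1/(-3709008) = -1/3709008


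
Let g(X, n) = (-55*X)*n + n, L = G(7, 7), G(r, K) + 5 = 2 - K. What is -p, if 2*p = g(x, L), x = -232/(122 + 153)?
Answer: 237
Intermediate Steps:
G(r, K) = -3 - K (G(r, K) = -5 + (2 - K) = -3 - K)
L = -10 (L = -3 - 1*7 = -3 - 7 = -10)
x = -232/275 ≈ -0.84364
g(X, n) = n - 55*X*n (g(X, n) = -55*X*n + n = n - 55*X*n)
p = -237 (p = (-10*(1 - 55*(-232/275)))/2 = (-10*(1 + 232/5))/2 = (-10*237/5)/2 = (½)*(-474) = -237)
-p = -1*(-237) = 237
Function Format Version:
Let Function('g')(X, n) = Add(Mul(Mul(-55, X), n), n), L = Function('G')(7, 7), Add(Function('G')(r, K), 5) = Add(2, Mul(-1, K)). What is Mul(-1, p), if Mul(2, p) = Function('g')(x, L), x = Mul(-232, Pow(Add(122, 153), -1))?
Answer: 237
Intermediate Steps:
Function('G')(r, K) = Add(-3, Mul(-1, K)) (Function('G')(r, K) = Add(-5, Add(2, Mul(-1, K))) = Add(-3, Mul(-1, K)))
L = -10 (L = Add(-3, Mul(-1, 7)) = Add(-3, -7) = -10)
x = Rational(-232, 275) (x = Mul(-232, Pow(275, -1)) = Mul(-232, Rational(1, 275)) = Rational(-232, 275) ≈ -0.84364)
Function('g')(X, n) = Add(n, Mul(-55, X, n)) (Function('g')(X, n) = Add(Mul(-55, X, n), n) = Add(n, Mul(-55, X, n)))
p = -237 (p = Mul(Rational(1, 2), Mul(-10, Add(1, Mul(-55, Rational(-232, 275))))) = Mul(Rational(1, 2), Mul(-10, Add(1, Rational(232, 5)))) = Mul(Rational(1, 2), Mul(-10, Rational(237, 5))) = Mul(Rational(1, 2), -474) = -237)
Mul(-1, p) = Mul(-1, -237) = 237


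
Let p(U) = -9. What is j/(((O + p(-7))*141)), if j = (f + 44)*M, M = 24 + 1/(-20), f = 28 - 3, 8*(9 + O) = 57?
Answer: -22034/20445 ≈ -1.0777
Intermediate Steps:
O = -15/8 (O = -9 + (1/8)*57 = -9 + 57/8 = -15/8 ≈ -1.8750)
f = 25 (f = 28 - 1*3 = 28 - 3 = 25)
M = 479/20 (M = 24 - 1/20 = 479/20 ≈ 23.950)
j = 33051/20 (j = (25 + 44)*(479/20) = 69*(479/20) = 33051/20 ≈ 1652.6)
j/(((O + p(-7))*141)) = 33051/(20*(((-15/8 - 9)*141))) = 33051/(20*((-87/8*141))) = 33051/(20*(-12267/8)) = (33051/20)*(-8/12267) = -22034/20445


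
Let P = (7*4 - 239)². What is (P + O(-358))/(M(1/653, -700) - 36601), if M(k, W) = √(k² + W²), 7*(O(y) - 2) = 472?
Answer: -286556377814741/235126999550968 - 203822849*√208940410001/3997158992366456 ≈ -1.2420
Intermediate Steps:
O(y) = 486/7 (O(y) = 2 + (⅐)*472 = 2 + 472/7 = 486/7)
P = 44521 (P = (28 - 239)² = (-211)² = 44521)
M(k, W) = √(W² + k²)
(P + O(-358))/(M(1/653, -700) - 36601) = (44521 + 486/7)/(√((-700)² + (1/653)²) - 36601) = 312133/(7*(√(490000 + (1/653)²) - 36601)) = 312133/(7*(√(490000 + 1/426409) - 36601)) = 312133/(7*(√(208940410001/426409) - 36601)) = 312133/(7*(√208940410001/653 - 36601)) = 312133/(7*(-36601 + √208940410001/653))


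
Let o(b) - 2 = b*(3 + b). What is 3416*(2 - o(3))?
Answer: -61488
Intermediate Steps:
o(b) = 2 + b*(3 + b)
3416*(2 - o(3)) = 3416*(2 - (2 + 3**2 + 3*3)) = 3416*(2 - (2 + 9 + 9)) = 3416*(2 - 1*20) = 3416*(2 - 20) = 3416*(-18) = -61488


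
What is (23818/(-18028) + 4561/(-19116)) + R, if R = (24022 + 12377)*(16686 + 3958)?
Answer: 64739282483613623/86155812 ≈ 7.5142e+8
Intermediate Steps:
R = 751420956 (R = 36399*20644 = 751420956)
(23818/(-18028) + 4561/(-19116)) + R = (23818/(-18028) + 4561/(-19116)) + 751420956 = (23818*(-1/18028) + 4561*(-1/19116)) + 751420956 = (-11909/9014 - 4561/19116) + 751420956 = -134382649/86155812 + 751420956 = 64739282483613623/86155812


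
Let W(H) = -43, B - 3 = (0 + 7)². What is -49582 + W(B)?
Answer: -49625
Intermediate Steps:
B = 52 (B = 3 + (0 + 7)² = 3 + 7² = 3 + 49 = 52)
-49582 + W(B) = -49582 - 43 = -49625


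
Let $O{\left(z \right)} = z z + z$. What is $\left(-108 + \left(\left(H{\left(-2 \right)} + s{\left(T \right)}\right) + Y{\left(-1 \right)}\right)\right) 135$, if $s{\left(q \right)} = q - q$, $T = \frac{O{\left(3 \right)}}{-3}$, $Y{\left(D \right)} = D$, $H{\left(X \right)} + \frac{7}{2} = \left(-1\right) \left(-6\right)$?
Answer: $- \frac{28755}{2} \approx -14378.0$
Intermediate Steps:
$H{\left(X \right)} = \frac{5}{2}$ ($H{\left(X \right)} = - \frac{7}{2} - -6 = - \frac{7}{2} + 6 = \frac{5}{2}$)
$O{\left(z \right)} = z + z^{2}$ ($O{\left(z \right)} = z^{2} + z = z + z^{2}$)
$T = -4$ ($T = \frac{3 \left(1 + 3\right)}{-3} = 3 \cdot 4 \left(- \frac{1}{3}\right) = 12 \left(- \frac{1}{3}\right) = -4$)
$s{\left(q \right)} = 0$
$\left(-108 + \left(\left(H{\left(-2 \right)} + s{\left(T \right)}\right) + Y{\left(-1 \right)}\right)\right) 135 = \left(-108 + \left(\left(\frac{5}{2} + 0\right) - 1\right)\right) 135 = \left(-108 + \left(\frac{5}{2} - 1\right)\right) 135 = \left(-108 + \frac{3}{2}\right) 135 = \left(- \frac{213}{2}\right) 135 = - \frac{28755}{2}$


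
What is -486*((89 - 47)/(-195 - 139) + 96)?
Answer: -7781346/167 ≈ -46595.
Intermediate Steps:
-486*((89 - 47)/(-195 - 139) + 96) = -486*(42/(-334) + 96) = -486*(42*(-1/334) + 96) = -486*(-21/167 + 96) = -486*16011/167 = -7781346/167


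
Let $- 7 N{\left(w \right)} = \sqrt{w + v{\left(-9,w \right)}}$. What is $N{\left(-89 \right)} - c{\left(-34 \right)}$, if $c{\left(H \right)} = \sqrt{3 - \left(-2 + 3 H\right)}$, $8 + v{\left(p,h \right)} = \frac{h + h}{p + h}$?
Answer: $- \sqrt{107} - \frac{2 i \sqrt{1166}}{49} \approx -10.344 - 1.3937 i$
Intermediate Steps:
$v{\left(p,h \right)} = -8 + \frac{2 h}{h + p}$ ($v{\left(p,h \right)} = -8 + \frac{h + h}{p + h} = -8 + \frac{2 h}{h + p}$)
$N{\left(w \right)} = - \frac{\sqrt{w + \frac{2 \left(36 - 3 w\right)}{-9 + w}}}{7}$ ($N{\left(w \right)} = - \frac{\sqrt{w + \frac{2 \left(\left(-4\right) \left(-9\right) - 3 w\right)}{w - 9}}}{7} = - \frac{\sqrt{w + \frac{2 \left(36 - 3 w\right)}{-9 + w}}}{7}$)
$c{\left(H \right)} = \sqrt{5 - 3 H}$ ($c{\left(H \right)} = \sqrt{3 - \left(-2 + 3 H\right)} = \sqrt{5 - 3 H}$)
$N{\left(-89 \right)} - c{\left(-34 \right)} = - \frac{\sqrt{\frac{72 + \left(-89\right)^{2} - -1335}{-9 - 89}}}{7} - \sqrt{5 - -102} = - \frac{\sqrt{\frac{72 + 7921 + 1335}{-98}}}{7} - \sqrt{5 + 102} = - \frac{\sqrt{\left(- \frac{1}{98}\right) 9328}}{7} - \sqrt{107} = - \frac{\sqrt{- \frac{4664}{49}}}{7} - \sqrt{107} = - \frac{\frac{2}{7} i \sqrt{1166}}{7} - \sqrt{107} = - \frac{2 i \sqrt{1166}}{49} - \sqrt{107} = - \sqrt{107} - \frac{2 i \sqrt{1166}}{49}$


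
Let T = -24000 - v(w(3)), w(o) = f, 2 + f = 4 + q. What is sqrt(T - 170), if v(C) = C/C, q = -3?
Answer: I*sqrt(24171) ≈ 155.47*I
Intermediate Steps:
f = -1 (f = -2 + (4 - 3) = -2 + 1 = -1)
w(o) = -1
v(C) = 1
T = -24001 (T = -24000 - 1*1 = -24000 - 1 = -24001)
sqrt(T - 170) = sqrt(-24001 - 170) = sqrt(-24171) = I*sqrt(24171)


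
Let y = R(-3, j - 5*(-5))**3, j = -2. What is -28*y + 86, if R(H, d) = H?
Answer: 842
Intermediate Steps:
y = -27 (y = (-3)**3 = -27)
-28*y + 86 = -28*(-27) + 86 = 756 + 86 = 842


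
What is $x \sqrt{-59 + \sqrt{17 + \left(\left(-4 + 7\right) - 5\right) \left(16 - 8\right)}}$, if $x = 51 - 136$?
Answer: $- 85 i \sqrt{58} \approx - 647.34 i$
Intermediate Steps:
$x = -85$ ($x = 51 - 136 = -85$)
$x \sqrt{-59 + \sqrt{17 + \left(\left(-4 + 7\right) - 5\right) \left(16 - 8\right)}} = - 85 \sqrt{-59 + \sqrt{17 + \left(\left(-4 + 7\right) - 5\right) \left(16 - 8\right)}} = - 85 \sqrt{-59 + \sqrt{17 + \left(3 - 5\right) 8}} = - 85 \sqrt{-59 + \sqrt{17 - 16}} = - 85 \sqrt{-59 + \sqrt{1}} = - 85 \sqrt{-59 + 1} = - 85 \sqrt{-58} = - 85 i \sqrt{58}$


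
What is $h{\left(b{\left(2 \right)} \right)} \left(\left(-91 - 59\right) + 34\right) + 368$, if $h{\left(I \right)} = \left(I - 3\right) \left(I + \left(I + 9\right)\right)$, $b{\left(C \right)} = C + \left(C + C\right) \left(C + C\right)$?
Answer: $-77932$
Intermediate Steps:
$b{\left(C \right)} = C + 4 C^{2}$ ($b{\left(C \right)} = C + 2 C 2 C = C + 4 C^{2}$)
$h{\left(I \right)} = \left(-3 + I\right) \left(9 + 2 I\right)$ ($h{\left(I \right)} = \left(-3 + I\right) \left(I + \left(9 + I\right)\right) = \left(-3 + I\right) \left(9 + 2 I\right)$)
$h{\left(b{\left(2 \right)} \right)} \left(\left(-91 - 59\right) + 34\right) + 368 = \left(-27 + 2 \left(2 \left(1 + 4 \cdot 2\right)\right)^{2} + 3 \cdot 2 \left(1 + 4 \cdot 2\right)\right) \left(\left(-91 - 59\right) + 34\right) + 368 = \left(-27 + 2 \left(2 \left(1 + 8\right)\right)^{2} + 3 \cdot 2 \left(1 + 8\right)\right) \left(-150 + 34\right) + 368 = \left(-27 + 2 \left(2 \cdot 9\right)^{2} + 3 \cdot 2 \cdot 9\right) \left(-116\right) + 368 = \left(-27 + 2 \cdot 18^{2} + 3 \cdot 18\right) \left(-116\right) + 368 = \left(-27 + 2 \cdot 324 + 54\right) \left(-116\right) + 368 = \left(-27 + 648 + 54\right) \left(-116\right) + 368 = 675 \left(-116\right) + 368 = -78300 + 368 = -77932$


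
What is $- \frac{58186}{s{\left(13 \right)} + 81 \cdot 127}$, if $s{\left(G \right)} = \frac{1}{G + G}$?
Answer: $- \frac{1512836}{267463} \approx -5.6562$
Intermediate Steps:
$s{\left(G \right)} = \frac{1}{2 G}$
$- \frac{58186}{s{\left(13 \right)} + 81 \cdot 127} = - \frac{58186}{\frac{1}{2 \cdot 13} + 81 \cdot 127} = - \frac{58186}{\frac{1}{2} \cdot \frac{1}{13} + 10287} = - \frac{58186}{\frac{1}{26} + 10287} = - \frac{58186}{\frac{267463}{26}} = \left(-58186\right) \frac{26}{267463} = - \frac{1512836}{267463}$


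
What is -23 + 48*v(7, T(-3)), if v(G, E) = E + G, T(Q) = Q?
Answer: 169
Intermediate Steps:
-23 + 48*v(7, T(-3)) = -23 + 48*(-3 + 7) = -23 + 48*4 = -23 + 192 = 169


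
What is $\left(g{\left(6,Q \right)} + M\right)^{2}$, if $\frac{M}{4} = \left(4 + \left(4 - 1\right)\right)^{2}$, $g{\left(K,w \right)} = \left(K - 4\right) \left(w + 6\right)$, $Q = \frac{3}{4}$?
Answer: $\frac{175561}{4} \approx 43890.0$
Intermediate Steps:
$Q = \frac{3}{4}$ ($Q = 3 \cdot \frac{1}{4} = \frac{3}{4} \approx 0.75$)
$g{\left(K,w \right)} = \left(-4 + K\right) \left(6 + w\right)$
$M = 196$ ($M = 4 \left(4 + \left(4 - 1\right)\right)^{2} = 4 \left(4 + 3\right)^{2} = 4 \cdot 7^{2} = 4 \cdot 49 = 196$)
$\left(g{\left(6,Q \right)} + M\right)^{2} = \left(\left(-24 - 3 + 6 \cdot 6 + 6 \cdot \frac{3}{4}\right) + 196\right)^{2} = \left(\left(-24 - 3 + 36 + \frac{9}{2}\right) + 196\right)^{2} = \left(\frac{27}{2} + 196\right)^{2} = \left(\frac{419}{2}\right)^{2} = \frac{175561}{4}$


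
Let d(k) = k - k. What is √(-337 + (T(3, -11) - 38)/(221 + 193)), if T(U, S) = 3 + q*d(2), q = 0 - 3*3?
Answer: I*√6419438/138 ≈ 18.36*I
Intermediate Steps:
q = -9 (q = 0 - 9 = -9)
d(k) = 0
T(U, S) = 3 (T(U, S) = 3 - 9*0 = 3 + 0 = 3)
√(-337 + (T(3, -11) - 38)/(221 + 193)) = √(-337 + (3 - 38)/(221 + 193)) = √(-337 - 35/414) = √(-139553/414) = I*√6419438/138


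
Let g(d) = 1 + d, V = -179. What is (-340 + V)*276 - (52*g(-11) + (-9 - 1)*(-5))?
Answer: -142774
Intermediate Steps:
(-340 + V)*276 - (52*g(-11) + (-9 - 1)*(-5)) = (-340 - 179)*276 - (52*(1 - 11) + (-9 - 1)*(-5)) = -519*276 - (52*(-10) - 10*(-5)) = -143244 - (-520 + 50) = -143244 - 1*(-470) = -143244 + 470 = -142774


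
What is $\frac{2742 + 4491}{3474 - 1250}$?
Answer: $\frac{7233}{2224} \approx 3.2522$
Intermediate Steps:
$\frac{2742 + 4491}{3474 - 1250} = \frac{7233}{2224}$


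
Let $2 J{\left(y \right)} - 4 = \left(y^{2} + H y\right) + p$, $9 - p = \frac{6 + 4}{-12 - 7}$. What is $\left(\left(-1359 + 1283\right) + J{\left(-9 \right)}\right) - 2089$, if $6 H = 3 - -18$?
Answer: $- \frac{162145}{76} \approx -2133.5$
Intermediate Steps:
$p = \frac{181}{19}$ ($p = 9 - \frac{6 + 4}{-12 - 7} = 9 - \frac{10}{-19} = 9 - 10 \left(- \frac{1}{19}\right) = 9 - - \frac{10}{19} = 9 + \frac{10}{19} = \frac{181}{19} \approx 9.5263$)
$H = \frac{7}{2}$ ($H = \frac{3 - -18}{6} = \frac{3 + 18}{6} = \frac{1}{6} \cdot 21 = \frac{7}{2} \approx 3.5$)
$J{\left(y \right)} = \frac{257}{38} + \frac{y^{2}}{2} + \frac{7 y}{4}$ ($J{\left(y \right)} = 2 + \frac{\left(y^{2} + \frac{7 y}{2}\right) + \frac{181}{19}}{2} = 2 + \frac{\frac{181}{19} + y^{2} + \frac{7 y}{2}}{2} = 2 + \left(\frac{181}{38} + \frac{y^{2}}{2} + \frac{7 y}{4}\right) = \frac{257}{38} + \frac{y^{2}}{2} + \frac{7 y}{4}$)
$\left(\left(-1359 + 1283\right) + J{\left(-9 \right)}\right) - 2089 = \left(\left(-1359 + 1283\right) + \left(\frac{257}{38} + \frac{\left(-9\right)^{2}}{2} + \frac{7}{4} \left(-9\right)\right)\right) - 2089 = \left(-76 + \left(\frac{257}{38} + \frac{1}{2} \cdot 81 - \frac{63}{4}\right)\right) - 2089 = \left(-76 + \left(\frac{257}{38} + \frac{81}{2} - \frac{63}{4}\right)\right) - 2089 = \left(-76 + \frac{2395}{76}\right) - 2089 = - \frac{3381}{76} - 2089 = - \frac{162145}{76}$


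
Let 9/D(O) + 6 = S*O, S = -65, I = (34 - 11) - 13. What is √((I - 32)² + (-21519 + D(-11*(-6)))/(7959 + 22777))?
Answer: 13*√86562688478254/5501744 ≈ 21.984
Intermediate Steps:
I = 10 (I = 23 - 13 = 10)
D(O) = 9/(-6 - 65*O)
√((I - 32)² + (-21519 + D(-11*(-6)))/(7959 + 22777)) = √((10 - 32)² + (-21519 + 9/(-6 - (-715)*(-6)))/(7959 + 22777)) = √((-22)² + (-21519 + 9/(-6 - 65*66))/30736) = √(484 + (-21519 + 9/(-6 - 4290))*(1/30736)) = √(484 + (-21519 + 9/(-4296))*(1/30736)) = √(484 + (-21519 + 9*(-1/4296))*(1/30736)) = √(484 + (-21519 - 3/1432)*(1/30736)) = √(484 - 30815211/1432*1/30736) = √(484 - 30815211/44013952) = √(21271937557/44013952) = 13*√86562688478254/5501744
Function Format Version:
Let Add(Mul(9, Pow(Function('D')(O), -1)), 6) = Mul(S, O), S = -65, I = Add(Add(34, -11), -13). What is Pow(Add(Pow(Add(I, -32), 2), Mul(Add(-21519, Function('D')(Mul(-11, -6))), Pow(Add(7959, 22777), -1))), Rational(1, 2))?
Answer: Mul(Rational(13, 5501744), Pow(86562688478254, Rational(1, 2))) ≈ 21.984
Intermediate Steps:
I = 10 (I = Add(23, -13) = 10)
Function('D')(O) = Mul(9, Pow(Add(-6, Mul(-65, O)), -1))
Pow(Add(Pow(Add(I, -32), 2), Mul(Add(-21519, Function('D')(Mul(-11, -6))), Pow(Add(7959, 22777), -1))), Rational(1, 2)) = Pow(Add(Pow(Add(10, -32), 2), Mul(Add(-21519, Mul(9, Pow(Add(-6, Mul(-65, Mul(-11, -6))), -1))), Pow(Add(7959, 22777), -1))), Rational(1, 2)) = Pow(Add(Pow(-22, 2), Mul(Add(-21519, Mul(9, Pow(Add(-6, Mul(-65, 66)), -1))), Pow(30736, -1))), Rational(1, 2)) = Pow(Add(484, Mul(Add(-21519, Mul(9, Pow(Add(-6, -4290), -1))), Rational(1, 30736))), Rational(1, 2)) = Pow(Add(484, Mul(Add(-21519, Mul(9, Pow(-4296, -1))), Rational(1, 30736))), Rational(1, 2)) = Pow(Add(484, Mul(Add(-21519, Mul(9, Rational(-1, 4296))), Rational(1, 30736))), Rational(1, 2)) = Pow(Add(484, Mul(Add(-21519, Rational(-3, 1432)), Rational(1, 30736))), Rational(1, 2)) = Pow(Add(484, Mul(Rational(-30815211, 1432), Rational(1, 30736))), Rational(1, 2)) = Pow(Add(484, Rational(-30815211, 44013952)), Rational(1, 2)) = Pow(Rational(21271937557, 44013952), Rational(1, 2)) = Mul(Rational(13, 5501744), Pow(86562688478254, Rational(1, 2)))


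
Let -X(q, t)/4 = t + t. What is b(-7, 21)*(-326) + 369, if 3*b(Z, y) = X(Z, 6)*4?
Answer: 21233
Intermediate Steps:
X(q, t) = -8*t (X(q, t) = -4*(t + t) = -8*t)
b(Z, y) = -64 (b(Z, y) = (-8*6*4)/3 = (-48*4)/3 = (⅓)*(-192) = -64)
b(-7, 21)*(-326) + 369 = -64*(-326) + 369 = 20864 + 369 = 21233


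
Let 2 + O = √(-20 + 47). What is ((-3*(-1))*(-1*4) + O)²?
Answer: 223 - 84*√3 ≈ 77.508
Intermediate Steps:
O = -2 + 3*√3 (O = -2 + √(-20 + 47) = -2 + √27 = -2 + 3*√3 ≈ 3.1962)
((-3*(-1))*(-1*4) + O)² = ((-3*(-1))*(-1*4) + (-2 + 3*√3))² = (3*(-4) + (-2 + 3*√3))² = (-12 + (-2 + 3*√3))² = (-14 + 3*√3)²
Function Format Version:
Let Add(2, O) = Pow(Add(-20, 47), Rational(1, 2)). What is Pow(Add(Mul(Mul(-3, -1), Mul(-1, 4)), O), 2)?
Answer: Add(223, Mul(-84, Pow(3, Rational(1, 2)))) ≈ 77.508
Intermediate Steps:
O = Add(-2, Mul(3, Pow(3, Rational(1, 2)))) (O = Add(-2, Pow(Add(-20, 47), Rational(1, 2))) = Add(-2, Pow(27, Rational(1, 2))) = Add(-2, Mul(3, Pow(3, Rational(1, 2)))) ≈ 3.1962)
Pow(Add(Mul(Mul(-3, -1), Mul(-1, 4)), O), 2) = Pow(Add(Mul(Mul(-3, -1), Mul(-1, 4)), Add(-2, Mul(3, Pow(3, Rational(1, 2))))), 2) = Pow(Add(Mul(3, -4), Add(-2, Mul(3, Pow(3, Rational(1, 2))))), 2) = Pow(Add(-12, Add(-2, Mul(3, Pow(3, Rational(1, 2))))), 2) = Pow(Add(-14, Mul(3, Pow(3, Rational(1, 2)))), 2)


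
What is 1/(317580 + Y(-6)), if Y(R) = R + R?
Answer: 1/317568 ≈ 3.1489e-6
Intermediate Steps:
Y(R) = 2*R
1/(317580 + Y(-6)) = 1/(317580 + 2*(-6)) = 1/(317580 - 12) = 1/317568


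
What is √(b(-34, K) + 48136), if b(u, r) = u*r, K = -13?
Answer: √48578 ≈ 220.40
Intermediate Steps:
b(u, r) = r*u
√(b(-34, K) + 48136) = √(-13*(-34) + 48136) = √(442 + 48136) = √48578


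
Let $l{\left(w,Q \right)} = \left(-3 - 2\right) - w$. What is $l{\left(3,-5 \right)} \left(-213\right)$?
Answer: $1704$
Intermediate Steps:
$l{\left(w,Q \right)} = -5 - w$ ($l{\left(w,Q \right)} = \left(-3 - 2\right) - w = -5 - w$)
$l{\left(3,-5 \right)} \left(-213\right) = \left(-5 - 3\right) \left(-213\right) = \left(-8\right) \left(-213\right) = 1704$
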